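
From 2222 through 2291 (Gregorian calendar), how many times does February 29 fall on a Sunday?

Leap years in 2222–2291: 17 of them.
Feb 29 weekday advances by 5 (mod 7) from one leap year to the next four years later (or differs when a century non-leap intervenes).
Leap-day weekdays: 2224:Sun✓ 2228:Fri 2232:Wed 2236:Mon 2240:Sat 2244:Thu 2248:Tue 2252:Sun✓ 2256:Fri 2260:Wed 2264:Mon 2268:Sat 2272:Thu 2276:Tue 2280:Sun✓ 2284:Fri 2288:Wed
Sunday: 2224, 2252, 2280 → 3.

3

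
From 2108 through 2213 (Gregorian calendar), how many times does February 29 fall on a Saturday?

Leap years in 2108–2213: 26 of them.
Feb 29 weekday advances by 5 (mod 7) from one leap year to the next four years later (or differs when a century non-leap intervenes).
Leap-day weekdays: 2108:Wed 2112:Mon 2116:Sat✓ 2120:Thu 2124:Tue 2128:Sun 2132:Fri 2136:Wed 2140:Mon 2144:Sat✓ 2148:Thu 2152:Tue 2156:Sun 2160:Fri 2164:Wed 2168:Mon 2172:Sat✓ 2176:Thu 2180:Tue 2184:Sun 2188:Fri 2192:Wed 2196:Mon 2204:Wed 2208:Mon 2212:Sat✓
Saturday: 2116, 2144, 2172, 2212 → 4.

4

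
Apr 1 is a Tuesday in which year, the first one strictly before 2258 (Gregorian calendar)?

2256

From one year to the next, a fixed date's weekday advances by 1, or by 2 when a Feb 29 lies between the two dates.
2258: April 1 is Thursday.
2257: Wednesday (−1)
2256: Tuesday (−1)
Apr 1 falls on a Tuesday in 2256.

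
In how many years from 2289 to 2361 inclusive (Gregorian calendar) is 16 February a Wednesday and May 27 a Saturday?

Check each year's weekday for 16 February and May 27:
  2289: Sat/Mon  2290: Sun/Tue  2291: Mon/Wed  2292: Tue/Fri  2293: Thu/Sat  2294: Fri/Sun  2295: Sat/Mon  2296: Sun/Wed  2297: Tue/Thu  2298: Wed/Fri  2299: Thu/Sat  2300: Fri/Sun  2301: Sat/Mon  2302: Sun/Tue  …(45 more)…  2348: Mon/Thu  2349: Wed/Fri  2350: Thu/Sat  2351: Fri/Sun  2352: Sat/Tue  2353: Mon/Wed  2354: Tue/Thu  2355: Wed/Fri  2356: Thu/Sun  2357: Sat/Mon  2358: Sun/Tue  2359: Mon/Wed  2360: Tue/Fri  2361: Thu/Sat
Both conditions hold in: 2316, 2344 — 2.

2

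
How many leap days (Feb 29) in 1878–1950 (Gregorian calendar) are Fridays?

Leap years in 1878–1950: 17 of them.
Feb 29 weekday advances by 5 (mod 7) from one leap year to the next four years later (or differs when a century non-leap intervenes).
Leap-day weekdays: 1880:Sun 1884:Fri✓ 1888:Wed 1892:Mon 1896:Sat 1904:Mon 1908:Sat 1912:Thu 1916:Tue 1920:Sun 1924:Fri✓ 1928:Wed 1932:Mon 1936:Sat 1940:Thu 1944:Tue 1948:Sun
Friday: 1884, 1924 → 2.

2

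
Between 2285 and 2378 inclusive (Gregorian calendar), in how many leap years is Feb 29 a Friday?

2

Leap years in 2285–2378: 22 of them.
Feb 29 weekday advances by 5 (mod 7) from one leap year to the next four years later (or differs when a century non-leap intervenes).
Leap-day weekdays: 2288:Wed 2292:Mon 2296:Sat 2304:Mon 2308:Sat 2312:Thu 2316:Tue 2320:Sun 2324:Fri✓ 2328:Wed 2332:Mon 2336:Sat 2340:Thu 2344:Tue 2348:Sun 2352:Fri✓ 2356:Wed 2360:Mon 2364:Sat 2368:Thu 2372:Tue 2376:Sun
Friday: 2324, 2352 → 2.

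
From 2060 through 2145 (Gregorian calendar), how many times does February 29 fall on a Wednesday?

Leap years in 2060–2145: 21 of them.
Feb 29 weekday advances by 5 (mod 7) from one leap year to the next four years later (or differs when a century non-leap intervenes).
Leap-day weekdays: 2060:Sun 2064:Fri 2068:Wed✓ 2072:Mon 2076:Sat 2080:Thu 2084:Tue 2088:Sun 2092:Fri 2096:Wed✓ 2104:Fri 2108:Wed✓ 2112:Mon 2116:Sat 2120:Thu 2124:Tue 2128:Sun 2132:Fri 2136:Wed✓ 2140:Mon 2144:Sat
Wednesday: 2068, 2096, 2108, 2136 → 4.

4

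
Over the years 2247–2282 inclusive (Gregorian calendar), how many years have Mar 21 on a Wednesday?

Track Mar 21's weekday year by year (advancing +1, or +2 across a Feb 29):
  2247: Sun  2248: Tue (+2)  2249: Wed (+1) ✓  2250: Thu (+1)  2251: Fri (+1)
  2252: Sun (+2)  2253: Mon (+1)  2254: Tue (+1)  2255: Wed (+1) ✓  2256: Fri (+2)
  2257: Sat (+1)  2258: Sun (+1)  2259: Mon (+1)  2260: Wed (+2) ✓  … (8 more years) …
  2269: Sun (+1)  2270: Mon (+1)  2271: Tue (+1)  2272: Thu (+2)  2273: Fri (+1)
  2274: Sat (+1)  2275: Sun (+1)  2276: Tue (+2)  2277: Wed (+1) ✓  2278: Thu (+1)
  2279: Fri (+1)  2280: Sun (+2)  2281: Mon (+1)  2282: Tue (+1)
Wednesday years: 2249, 2255, 2260, 2266, 2277 — 5 in total.

5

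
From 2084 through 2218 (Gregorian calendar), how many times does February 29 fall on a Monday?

5

Leap years in 2084–2218: 32 of them.
Feb 29 weekday advances by 5 (mod 7) from one leap year to the next four years later (or differs when a century non-leap intervenes).
Leap-day weekdays: 2084:Tue 2088:Sun 2092:Fri 2096:Wed 2104:Fri 2108:Wed 2112:Mon✓ 2116:Sat 2120:Thu 2124:Tue 2128:Sun 2132:Fri 2136:Wed …(6 more)… 2164:Wed 2168:Mon✓ 2172:Sat 2176:Thu 2180:Tue 2184:Sun 2188:Fri 2192:Wed 2196:Mon✓ 2204:Wed 2208:Mon✓ 2212:Sat 2216:Thu
Monday: 2112, 2140, 2168, 2196, 2208 → 5.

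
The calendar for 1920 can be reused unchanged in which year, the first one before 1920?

1880

Two years share a calendar iff Jan 1 falls on the same weekday and both are leap or both are common. 1920: Jan 1 is Thursday, leap year.
1919: Jan 1 Wednesday, common
1918: Jan 1 Tuesday, common
1917: Jan 1 Monday, common
1916: Jan 1 Saturday, leap
1915: Jan 1 Friday, common
1914: Jan 1 Thursday, common
1913: Jan 1 Wednesday, common
1912: Jan 1 Monday, leap
1911: Jan 1 Sunday, common
1910: Jan 1 Saturday, common
1909: Jan 1 Friday, common
1908: Jan 1 Wednesday, leap
1907: Jan 1 Tuesday, common
1906: Jan 1 Monday, common
1905: Jan 1 Sunday, common
1904: Jan 1 Friday, leap
1903: Jan 1 Thursday, common
1902: Jan 1 Wednesday, common
1901: Jan 1 Tuesday, common
1900: Jan 1 Monday, common
1899: Jan 1 Sunday, common
1898: Jan 1 Saturday, common
1897: Jan 1 Friday, common
1896: Jan 1 Wednesday, leap
1895: Jan 1 Tuesday, common
1894: Jan 1 Monday, common
1893: Jan 1 Sunday, common
1892: Jan 1 Friday, leap
1891: Jan 1 Thursday, common
1890: Jan 1 Wednesday, common
1889: Jan 1 Tuesday, common
1888: Jan 1 Sunday, leap
1887: Jan 1 Saturday, common
1886: Jan 1 Friday, common
1885: Jan 1 Thursday, common
1884: Jan 1 Tuesday, leap
1883: Jan 1 Monday, common
1882: Jan 1 Sunday, common
1881: Jan 1 Saturday, common
1880: Jan 1 Thursday, leap
1880 matches on both conditions.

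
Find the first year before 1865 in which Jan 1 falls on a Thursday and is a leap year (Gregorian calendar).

Jan 1 advances by 2 weekdays after a leap year and by 1 after a common year.
1865: Jan 1 is Sunday.
1864: Friday (leap)
1863: Thursday
1862: Wednesday
1861: Tuesday
1860: Sunday (leap)
1859: Saturday
1858: Friday
1857: Thursday
1856: Tuesday (leap)
1855: Monday
1854: Sunday
1853: Saturday
1852: Thursday (leap)
1852 begins on a Thursday and is a leap year.

1852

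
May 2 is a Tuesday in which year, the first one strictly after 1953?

From one year to the next, a fixed date's weekday advances by 1, or by 2 when a Feb 29 lies between the two dates.
1953: May 2 is Saturday.
1954: Sunday (+1)
1955: Monday (+1)
1956: Wednesday (+2)
1957: Thursday (+1)
1958: Friday (+1)
1959: Saturday (+1)
1960: Monday (+2)
1961: Tuesday (+1)
May 2 falls on a Tuesday in 1961.

1961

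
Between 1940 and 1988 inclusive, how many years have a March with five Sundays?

22

March has 31 days; it has five Sundays when Sunday falls among the first (month-length − 28) days — i.e. when March 1 is one of Sunday/Saturday/Friday.
March 1 by year: 1940:Fri✓ 1941:Sat✓ 1942:Sun✓ 1943:Mon 1944:Wed 1945:Thu 1946:Fri✓ 1947:Sat✓ 1948:Mon 1949:Tue 1950:Wed 1951:Thu 1952:Sat✓ 1953:Sun✓ 1954:Mon …(19 more)… 1974:Fri✓ 1975:Sat✓ 1976:Mon 1977:Tue 1978:Wed 1979:Thu 1980:Sat✓ 1981:Sun✓ 1982:Mon 1983:Tue 1984:Thu 1985:Fri✓ 1986:Sat✓ 1987:Sun✓ 1988:Tue
Years with five Sundays: 1940, 1941, 1942, 1946, 1947, 1952, 1953, 1957, 1958, 1959, 1963, 1964, 1968, 1969, 1970, 1974, 1975, 1980, 1981, 1985, 1986, 1987 → 22.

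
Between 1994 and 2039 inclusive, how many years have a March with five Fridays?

19

March has 31 days; it has five Fridays when Friday falls among the first (month-length − 28) days — i.e. when March 1 is one of Friday/Thursday/Wednesday.
March 1 by year: 1994:Tue 1995:Wed✓ 1996:Fri✓ 1997:Sat 1998:Sun 1999:Mon 2000:Wed✓ 2001:Thu✓ 2002:Fri✓ 2003:Sat 2004:Mon 2005:Tue 2006:Wed✓ 2007:Thu✓ 2008:Sat …(16 more)… 2025:Sat 2026:Sun 2027:Mon 2028:Wed✓ 2029:Thu✓ 2030:Fri✓ 2031:Sat 2032:Mon 2033:Tue 2034:Wed✓ 2035:Thu✓ 2036:Sat 2037:Sun 2038:Mon 2039:Tue
Years with five Fridays: 1995, 1996, 2000, 2001, 2002, 2006, 2007, 2012, 2013, 2017, 2018, 2019, 2023, 2024, 2028, 2029, 2030, 2034, 2035 → 19.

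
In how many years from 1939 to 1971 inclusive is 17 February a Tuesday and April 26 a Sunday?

Check each year's weekday for 17 February and April 26:
  1939: Fri/Wed  1940: Sat/Fri  1941: Mon/Sat  1942: Tue/Sun ✓  1943: Wed/Mon  1944: Thu/Wed  1945: Sat/Thu  1946: Sun/Fri  1947: Mon/Sat  1948: Tue/Mon  1949: Thu/Tue  1950: Fri/Wed  1951: Sat/Thu  1952: Sun/Sat  …(5 more)…  1958: Mon/Sat  1959: Tue/Sun ✓  1960: Wed/Tue  1961: Fri/Wed  1962: Sat/Thu  1963: Sun/Fri  1964: Mon/Sun  1965: Wed/Mon  1966: Thu/Tue  1967: Fri/Wed  1968: Sat/Fri  1969: Mon/Sat  1970: Tue/Sun ✓  1971: Wed/Mon
Both conditions hold in: 1942, 1953, 1959, 1970 — 4.

4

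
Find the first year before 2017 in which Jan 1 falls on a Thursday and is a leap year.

Jan 1 advances by 2 weekdays after a leap year and by 1 after a common year.
2017: Jan 1 is Sunday.
2016: Friday (leap)
2015: Thursday
2014: Wednesday
2013: Tuesday
2012: Sunday (leap)
2011: Saturday
2010: Friday
2009: Thursday
2008: Tuesday (leap)
2007: Monday
2006: Sunday
2005: Saturday
2004: Thursday (leap)
2004 begins on a Thursday and is a leap year.

2004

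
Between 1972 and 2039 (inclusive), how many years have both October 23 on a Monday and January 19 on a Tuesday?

0

Check each year's weekday for October 23 and January 19:
  1972: Mon/Wed  1973: Tue/Fri  1974: Wed/Sat  1975: Thu/Sun  1976: Sat/Mon  1977: Sun/Wed  1978: Mon/Thu  1979: Tue/Fri  1980: Thu/Sat  1981: Fri/Mon  1982: Sat/Tue  1983: Sun/Wed  1984: Tue/Thu  1985: Wed/Sat  …(40 more)…  2026: Fri/Mon  2027: Sat/Tue  2028: Mon/Wed  2029: Tue/Fri  2030: Wed/Sat  2031: Thu/Sun  2032: Sat/Mon  2033: Sun/Wed  2034: Mon/Thu  2035: Tue/Fri  2036: Thu/Sat  2037: Fri/Mon  2038: Sat/Tue  2039: Sun/Wed
Both conditions hold in: no year — 0.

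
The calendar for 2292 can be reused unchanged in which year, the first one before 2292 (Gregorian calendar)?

Two years share a calendar iff Jan 1 falls on the same weekday and both are leap or both are common. 2292: Jan 1 is Friday, leap year.
2291: Jan 1 Thursday, common
2290: Jan 1 Wednesday, common
2289: Jan 1 Tuesday, common
2288: Jan 1 Sunday, leap
2287: Jan 1 Saturday, common
2286: Jan 1 Friday, common
2285: Jan 1 Thursday, common
2284: Jan 1 Tuesday, leap
2283: Jan 1 Monday, common
2282: Jan 1 Sunday, common
2281: Jan 1 Saturday, common
2280: Jan 1 Thursday, leap
2279: Jan 1 Wednesday, common
2278: Jan 1 Tuesday, common
2277: Jan 1 Monday, common
2276: Jan 1 Saturday, leap
2275: Jan 1 Friday, common
2274: Jan 1 Thursday, common
2273: Jan 1 Wednesday, common
2272: Jan 1 Monday, leap
2271: Jan 1 Sunday, common
2270: Jan 1 Saturday, common
2269: Jan 1 Friday, common
2268: Jan 1 Wednesday, leap
2267: Jan 1 Tuesday, common
2266: Jan 1 Monday, common
2265: Jan 1 Sunday, common
2264: Jan 1 Friday, leap
2264 matches on both conditions.

2264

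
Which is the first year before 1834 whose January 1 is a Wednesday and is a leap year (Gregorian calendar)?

1812

Jan 1 advances by 2 weekdays after a leap year and by 1 after a common year.
1834: Jan 1 is Wednesday.
1833: Tuesday
1832: Sunday (leap)
1831: Saturday
1830: Friday
1829: Thursday
1828: Tuesday (leap)
1827: Monday
1826: Sunday
1825: Saturday
1824: Thursday (leap)
1823: Wednesday
1822: Tuesday
1821: Monday
1820: Saturday (leap)
1819: Friday
1818: Thursday
1817: Wednesday
1816: Monday (leap)
1815: Sunday
1814: Saturday
1813: Friday
1812: Wednesday (leap)
1812 begins on a Wednesday and is a leap year.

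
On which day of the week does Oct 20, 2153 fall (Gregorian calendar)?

Saturday

January 1, 2153 is a Monday.
October 20 is day 293 of the year, i.e. 292 days after Jan 1.
292 mod 7 = 5, so advance 5 weekdays from Monday: Saturday.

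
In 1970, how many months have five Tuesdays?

4

A month of length L has five Tuesdays iff its first Tuesday is on day ≤ L−28 (so day 1–3 in a 31-day month, 1–2 in a 30-day month, day 1 in a leap February).
Checking each month of 1970: Jan starts Thu (31d); Feb starts Sun (28d); Mar starts Sun (31d) ✓; Apr starts Wed (30d); May starts Fri (31d); Jun starts Mon (30d) ✓; Jul starts Wed (31d); Aug starts Sat (31d); Sep starts Tue (30d) ✓; Oct starts Thu (31d); Nov starts Sun (30d); Dec starts Tue (31d) ✓.
Five-Tuesday months: March, June, September, December → 4.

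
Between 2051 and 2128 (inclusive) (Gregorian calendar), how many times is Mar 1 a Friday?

11

Track Mar 1's weekday year by year (advancing +1, or +2 across a Feb 29):
  2051: Wed  2052: Fri (+2) ✓  2053: Sat (+1)  2054: Sun (+1)  2055: Mon (+1)
  2056: Wed (+2)  2057: Thu (+1)  2058: Fri (+1) ✓  2059: Sat (+1)  2060: Mon (+2)
  2061: Tue (+1)  2062: Wed (+1)  2063: Thu (+1)  2064: Sat (+2)  … (50 more years) …
  2115: Fri (+1) ✓  2116: Sun (+2)  2117: Mon (+1)  2118: Tue (+1)  2119: Wed (+1)
  2120: Fri (+2) ✓  2121: Sat (+1)  2122: Sun (+1)  2123: Mon (+1)  2124: Wed (+2)
  2125: Thu (+1)  2126: Fri (+1) ✓  2127: Sat (+1)  2128: Mon (+2)
Friday years: 2052, 2058, 2069, 2075, 2080, 2086, 2097, 2109, 2115, 2120, 2126 — 11 in total.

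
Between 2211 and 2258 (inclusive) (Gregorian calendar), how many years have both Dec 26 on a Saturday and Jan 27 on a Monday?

Check each year's weekday for Dec 26 and Jan 27:
  2211: Thu/Sun  2212: Sat/Mon ✓  2213: Sun/Wed  2214: Mon/Thu  2215: Tue/Fri  2216: Thu/Sat  2217: Fri/Mon  2218: Sat/Tue  2219: Sun/Wed  2220: Tue/Thu  2221: Wed/Sat  2222: Thu/Sun  2223: Fri/Mon  2224: Sun/Tue  …(20 more)…  2245: Fri/Mon  2246: Sat/Tue  2247: Sun/Wed  2248: Tue/Thu  2249: Wed/Sat  2250: Thu/Sun  2251: Fri/Mon  2252: Sun/Tue  2253: Mon/Thu  2254: Tue/Fri  2255: Wed/Sat  2256: Fri/Sun  2257: Sat/Tue  2258: Sun/Wed
Both conditions hold in: 2212, 2240 — 2.

2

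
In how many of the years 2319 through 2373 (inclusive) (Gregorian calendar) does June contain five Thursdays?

June has 30 days; it has five Thursdays when Thursday falls among the first (month-length − 28) days — i.e. when June 1 is one of Thursday/Wednesday.
June 1 by year: 2319:Sun 2320:Tue 2321:Wed✓ 2322:Thu✓ 2323:Fri 2324:Sun 2325:Mon 2326:Tue 2327:Wed✓ 2328:Fri 2329:Sat 2330:Sun 2331:Mon 2332:Wed✓ 2333:Thu✓ …(25 more)… 2359:Mon 2360:Wed✓ 2361:Thu✓ 2362:Fri 2363:Sat 2364:Mon 2365:Tue 2366:Wed✓ 2367:Thu✓ 2368:Sat 2369:Sun 2370:Mon 2371:Tue 2372:Thu✓ 2373:Fri
Years with five Thursdays: 2321, 2322, 2327, 2332, 2333, 2338, 2339, 2344, 2349, 2350, 2355, 2360, 2361, 2366, 2367, 2372 → 16.

16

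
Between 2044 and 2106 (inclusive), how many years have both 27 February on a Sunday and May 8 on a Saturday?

Check each year's weekday for 27 February and May 8:
  2044: Sat/Sun  2045: Mon/Mon  2046: Tue/Tue  2047: Wed/Wed  2048: Thu/Fri  2049: Sat/Sat  2050: Sun/Sun  2051: Mon/Mon  2052: Tue/Wed  2053: Thu/Thu  2054: Fri/Fri  2055: Sat/Sat  2056: Sun/Mon  2057: Tue/Tue  …(35 more)…  2093: Fri/Fri  2094: Sat/Sat  2095: Sun/Sun  2096: Mon/Tue  2097: Wed/Wed  2098: Thu/Thu  2099: Fri/Fri  2100: Sat/Sat  2101: Sun/Sun  2102: Mon/Mon  2103: Tue/Tue  2104: Wed/Thu  2105: Fri/Fri  2106: Sat/Sat
Both conditions hold in: no year — 0.

0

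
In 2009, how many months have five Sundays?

4

A month of length L has five Sundays iff its first Sunday is on day ≤ L−28 (so day 1–3 in a 31-day month, 1–2 in a 30-day month, day 1 in a leap February).
Checking each month of 2009: Jan starts Thu (31d); Feb starts Sun (28d); Mar starts Sun (31d) ✓; Apr starts Wed (30d); May starts Fri (31d) ✓; Jun starts Mon (30d); Jul starts Wed (31d); Aug starts Sat (31d) ✓; Sep starts Tue (30d); Oct starts Thu (31d); Nov starts Sun (30d) ✓; Dec starts Tue (31d).
Five-Sunday months: March, May, August, November → 4.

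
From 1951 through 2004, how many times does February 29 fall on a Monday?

Leap years in 1951–2004: 14 of them.
Feb 29 weekday advances by 5 (mod 7) from one leap year to the next four years later (or differs when a century non-leap intervenes).
Leap-day weekdays: 1952:Fri 1956:Wed 1960:Mon✓ 1964:Sat 1968:Thu 1972:Tue 1976:Sun 1980:Fri 1984:Wed 1988:Mon✓ 1992:Sat 1996:Thu 2000:Tue 2004:Sun
Monday: 1960, 1988 → 2.

2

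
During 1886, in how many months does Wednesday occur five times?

A month of length L has five Wednesdays iff its first Wednesday is on day ≤ L−28 (so day 1–3 in a 31-day month, 1–2 in a 30-day month, day 1 in a leap February).
Checking each month of 1886: Jan starts Fri (31d); Feb starts Mon (28d); Mar starts Mon (31d) ✓; Apr starts Thu (30d); May starts Sat (31d); Jun starts Tue (30d) ✓; Jul starts Thu (31d); Aug starts Sun (31d); Sep starts Wed (30d) ✓; Oct starts Fri (31d); Nov starts Mon (30d); Dec starts Wed (31d) ✓.
Five-Wednesday months: March, June, September, December → 4.

4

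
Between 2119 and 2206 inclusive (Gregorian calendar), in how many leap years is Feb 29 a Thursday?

3

Leap years in 2119–2206: 21 of them.
Feb 29 weekday advances by 5 (mod 7) from one leap year to the next four years later (or differs when a century non-leap intervenes).
Leap-day weekdays: 2120:Thu✓ 2124:Tue 2128:Sun 2132:Fri 2136:Wed 2140:Mon 2144:Sat 2148:Thu✓ 2152:Tue 2156:Sun 2160:Fri 2164:Wed 2168:Mon 2172:Sat 2176:Thu✓ 2180:Tue 2184:Sun 2188:Fri 2192:Wed 2196:Mon 2204:Wed
Thursday: 2120, 2148, 2176 → 3.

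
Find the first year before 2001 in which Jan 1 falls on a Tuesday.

1991

Jan 1 advances by 2 weekdays after a leap year and by 1 after a common year.
2001: Jan 1 is Monday.
2000: Saturday (leap)
1999: Friday
1998: Thursday
1997: Wednesday
1996: Monday (leap)
1995: Sunday
1994: Saturday
1993: Friday
1992: Wednesday (leap)
1991: Tuesday
1991 begins on a Tuesday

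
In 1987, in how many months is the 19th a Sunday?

2

Check the 19th of each month of 1987: Jan 19: Mon, Feb 19: Thu, Mar 19: Thu, Apr 19: Sun, May 19: Tue, Jun 19: Fri, Jul 19: Sun, Aug 19: Wed, Sep 19: Sat, Oct 19: Mon, Nov 19: Thu, Dec 19: Sat.
Sunday occurs in April, July — 2 months.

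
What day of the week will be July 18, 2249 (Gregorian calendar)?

January 1, 2249 is a Monday.
July 18 is day 199 of the year, i.e. 198 days after Jan 1.
198 mod 7 = 2, so advance 2 weekdays from Monday: Wednesday.

Wednesday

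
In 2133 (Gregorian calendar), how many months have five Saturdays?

4

A month of length L has five Saturdays iff its first Saturday is on day ≤ L−28 (so day 1–3 in a 31-day month, 1–2 in a 30-day month, day 1 in a leap February).
Checking each month of 2133: Jan starts Thu (31d) ✓; Feb starts Sun (28d); Mar starts Sun (31d); Apr starts Wed (30d); May starts Fri (31d) ✓; Jun starts Mon (30d); Jul starts Wed (31d); Aug starts Sat (31d) ✓; Sep starts Tue (30d); Oct starts Thu (31d) ✓; Nov starts Sun (30d); Dec starts Tue (31d).
Five-Saturday months: January, May, August, October → 4.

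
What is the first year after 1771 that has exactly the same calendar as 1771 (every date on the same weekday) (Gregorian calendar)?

Two years share a calendar iff Jan 1 falls on the same weekday and both are leap or both are common. 1771: Jan 1 is Tuesday, common year.
1772: Jan 1 Wednesday, leap
1773: Jan 1 Friday, common
1774: Jan 1 Saturday, common
1775: Jan 1 Sunday, common
1776: Jan 1 Monday, leap
1777: Jan 1 Wednesday, common
1778: Jan 1 Thursday, common
1779: Jan 1 Friday, common
1780: Jan 1 Saturday, leap
1781: Jan 1 Monday, common
1782: Jan 1 Tuesday, common
1782 matches on both conditions.

1782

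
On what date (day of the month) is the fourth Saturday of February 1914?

28

February 1, 1914 is a Sunday, so the first Saturday is the 7th.
The fourth Saturday is 7 + 21 = 28.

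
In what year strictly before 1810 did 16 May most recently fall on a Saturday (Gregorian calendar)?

From one year to the next, a fixed date's weekday advances by 1, or by 2 when a Feb 29 lies between the two dates.
1810: May 16 is Wednesday.
1809: Tuesday (−1)
1808: Monday (−1)
1807: Saturday (−2)
16 May falls on a Saturday in 1807.

1807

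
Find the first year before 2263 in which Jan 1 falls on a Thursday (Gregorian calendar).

Jan 1 advances by 2 weekdays after a leap year and by 1 after a common year.
2263: Jan 1 is Thursday.
2262: Wednesday
2261: Tuesday
2260: Sunday (leap)
2259: Saturday
2258: Friday
2257: Thursday
2257 begins on a Thursday

2257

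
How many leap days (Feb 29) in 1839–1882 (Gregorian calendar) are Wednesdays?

1

Leap years in 1839–1882: 11 of them.
Feb 29 weekday advances by 5 (mod 7) from one leap year to the next four years later (or differs when a century non-leap intervenes).
Leap-day weekdays: 1840:Sat 1844:Thu 1848:Tue 1852:Sun 1856:Fri 1860:Wed✓ 1864:Mon 1868:Sat 1872:Thu 1876:Tue 1880:Sun
Wednesday: 1860 → 1.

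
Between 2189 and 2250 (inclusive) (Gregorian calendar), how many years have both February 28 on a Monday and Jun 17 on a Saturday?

Check each year's weekday for February 28 and Jun 17:
  2189: Sat/Wed  2190: Sun/Thu  2191: Mon/Fri  2192: Tue/Sun  2193: Thu/Mon  2194: Fri/Tue  2195: Sat/Wed  2196: Sun/Fri  2197: Tue/Sat  2198: Wed/Sun  2199: Thu/Mon  2200: Fri/Tue  2201: Sat/Wed  2202: Sun/Thu  …(34 more)…  2237: Tue/Sat  2238: Wed/Sun  2239: Thu/Mon  2240: Fri/Wed  2241: Sun/Thu  2242: Mon/Fri  2243: Tue/Sat  2244: Wed/Mon  2245: Fri/Tue  2246: Sat/Wed  2247: Sun/Thu  2248: Mon/Sat ✓  2249: Wed/Sun  2250: Thu/Mon
Both conditions hold in: 2220, 2248 — 2.

2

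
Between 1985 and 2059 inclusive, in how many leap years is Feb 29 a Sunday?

Leap years in 1985–2059: 18 of them.
Feb 29 weekday advances by 5 (mod 7) from one leap year to the next four years later (or differs when a century non-leap intervenes).
Leap-day weekdays: 1988:Mon 1992:Sat 1996:Thu 2000:Tue 2004:Sun✓ 2008:Fri 2012:Wed 2016:Mon 2020:Sat 2024:Thu 2028:Tue 2032:Sun✓ 2036:Fri 2040:Wed 2044:Mon 2048:Sat 2052:Thu 2056:Tue
Sunday: 2004, 2032 → 2.

2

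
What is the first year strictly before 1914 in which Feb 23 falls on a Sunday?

From one year to the next, a fixed date's weekday advances by 1, or by 2 when a Feb 29 lies between the two dates.
1914: February 23 is Monday.
1913: Sunday (−1)
Feb 23 falls on a Sunday in 1913.

1913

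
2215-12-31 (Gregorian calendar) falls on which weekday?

January 1, 2215 is a Sunday.
December 31 is day 365 of the year, i.e. 364 days after Jan 1.
364 mod 7 = 0, so advance 0 weekdays from Sunday: Sunday.

Sunday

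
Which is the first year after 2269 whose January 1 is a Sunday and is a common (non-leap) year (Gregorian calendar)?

2271

Jan 1 advances by 2 weekdays after a leap year and by 1 after a common year.
2269: Jan 1 is Friday.
2270: Saturday
2271: Sunday
2271 begins on a Sunday and is a common year.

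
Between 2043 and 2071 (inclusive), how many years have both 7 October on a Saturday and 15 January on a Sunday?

3

Check each year's weekday for 7 October and 15 January:
  2043: Wed/Thu  2044: Fri/Fri  2045: Sat/Sun ✓  2046: Sun/Mon  2047: Mon/Tue  2048: Wed/Wed  2049: Thu/Fri  2050: Fri/Sat  2051: Sat/Sun ✓  2052: Mon/Mon  2053: Tue/Wed  2054: Wed/Thu  2055: Thu/Fri  2056: Sat/Sat  2057: Sun/Mon  2058: Mon/Tue  2059: Tue/Wed  2060: Thu/Thu  2061: Fri/Sat  2062: Sat/Sun ✓  2063: Sun/Mon  2064: Tue/Tue  2065: Wed/Thu  2066: Thu/Fri  2067: Fri/Sat  2068: Sun/Sun  2069: Mon/Tue  2070: Tue/Wed  2071: Wed/Thu
Both conditions hold in: 2045, 2051, 2062 — 3.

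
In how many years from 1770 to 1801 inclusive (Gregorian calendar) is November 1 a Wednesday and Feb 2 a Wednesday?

1

Check each year's weekday for November 1 and Feb 2:
  1770: Thu/Fri  1771: Fri/Sat  1772: Sun/Sun  1773: Mon/Tue  1774: Tue/Wed  1775: Wed/Thu  1776: Fri/Fri  1777: Sat/Sun  1778: Sun/Mon  1779: Mon/Tue  1780: Wed/Wed ✓  1781: Thu/Fri  1782: Fri/Sat  1783: Sat/Sun  …(4 more)…  1788: Sat/Sat  1789: Sun/Mon  1790: Mon/Tue  1791: Tue/Wed  1792: Thu/Thu  1793: Fri/Sat  1794: Sat/Sun  1795: Sun/Mon  1796: Tue/Tue  1797: Wed/Thu  1798: Thu/Fri  1799: Fri/Sat  1800: Sat/Sun  1801: Sun/Mon
Both conditions hold in: 1780 — 1.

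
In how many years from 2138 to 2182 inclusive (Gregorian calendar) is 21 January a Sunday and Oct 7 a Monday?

2

Check each year's weekday for 21 January and Oct 7:
  2138: Tue/Tue  2139: Wed/Wed  2140: Thu/Fri  2141: Sat/Sat  2142: Sun/Sun  2143: Mon/Mon  2144: Tue/Wed  2145: Thu/Thu  2146: Fri/Fri  2147: Sat/Sat  2148: Sun/Mon ✓  2149: Tue/Tue  2150: Wed/Wed  2151: Thu/Thu  …(17 more)…  2169: Sat/Sat  2170: Sun/Sun  2171: Mon/Mon  2172: Tue/Wed  2173: Thu/Thu  2174: Fri/Fri  2175: Sat/Sat  2176: Sun/Mon ✓  2177: Tue/Tue  2178: Wed/Wed  2179: Thu/Thu  2180: Fri/Sat  2181: Sun/Sun  2182: Mon/Mon
Both conditions hold in: 2148, 2176 — 2.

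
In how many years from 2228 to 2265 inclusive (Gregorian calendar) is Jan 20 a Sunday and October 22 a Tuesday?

4

Check each year's weekday for Jan 20 and October 22:
  2228: Sun/Wed  2229: Tue/Thu  2230: Wed/Fri  2231: Thu/Sat  2232: Fri/Mon  2233: Sun/Tue ✓  2234: Mon/Wed  2235: Tue/Thu  2236: Wed/Sat  2237: Fri/Sun  2238: Sat/Mon  2239: Sun/Tue ✓  2240: Mon/Thu  2241: Wed/Fri  …(10 more)…  2252: Tue/Fri  2253: Thu/Sat  2254: Fri/Sun  2255: Sat/Mon  2256: Sun/Wed  2257: Tue/Thu  2258: Wed/Fri  2259: Thu/Sat  2260: Fri/Mon  2261: Sun/Tue ✓  2262: Mon/Wed  2263: Tue/Thu  2264: Wed/Sat  2265: Fri/Sun
Both conditions hold in: 2233, 2239, 2250, 2261 — 4.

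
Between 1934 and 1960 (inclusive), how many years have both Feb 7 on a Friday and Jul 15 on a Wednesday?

Check each year's weekday for Feb 7 and Jul 15:
  1934: Wed/Sun  1935: Thu/Mon  1936: Fri/Wed ✓  1937: Sun/Thu  1938: Mon/Fri  1939: Tue/Sat  1940: Wed/Mon  1941: Fri/Tue  1942: Sat/Wed  1943: Sun/Thu  1944: Mon/Sat  1945: Wed/Sun  1946: Thu/Mon  1947: Fri/Tue  1948: Sat/Thu  1949: Mon/Fri  1950: Tue/Sat  1951: Wed/Sun  1952: Thu/Tue  1953: Sat/Wed  1954: Sun/Thu  1955: Mon/Fri  1956: Tue/Sun  1957: Thu/Mon  1958: Fri/Tue  1959: Sat/Wed  1960: Sun/Fri
Both conditions hold in: 1936 — 1.

1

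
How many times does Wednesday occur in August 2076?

4

August 2076 has 31 days and begins on Saturday.
The first Wednesday is August 5.
Wednesdays fall on 5, 12, 19, 26 — that's 4.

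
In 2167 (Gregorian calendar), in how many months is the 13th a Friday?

Check the 13th of each month of 2167: Jan 13: Tue, Feb 13: Fri, Mar 13: Fri, Apr 13: Mon, May 13: Wed, Jun 13: Sat, Jul 13: Mon, Aug 13: Thu, Sep 13: Sun, Oct 13: Tue, Nov 13: Fri, Dec 13: Sun.
Friday occurs in February, March, November — 3 months.

3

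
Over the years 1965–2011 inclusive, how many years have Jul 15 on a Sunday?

Track Jul 15's weekday year by year (advancing +1, or +2 across a Feb 29):
  1965: Thu  1966: Fri (+1)  1967: Sat (+1)  1968: Mon (+2)  1969: Tue (+1)
  1970: Wed (+1)  1971: Thu (+1)  1972: Sat (+2)  1973: Sun (+1) ✓  1974: Mon (+1)
  1975: Tue (+1)  1976: Thu (+2)  1977: Fri (+1)  1978: Sat (+1)  … (19 more years) …
  1998: Wed (+1)  1999: Thu (+1)  2000: Sat (+2)  2001: Sun (+1) ✓  2002: Mon (+1)
  2003: Tue (+1)  2004: Thu (+2)  2005: Fri (+1)  2006: Sat (+1)  2007: Sun (+1) ✓
  2008: Tue (+2)  2009: Wed (+1)  2010: Thu (+1)  2011: Fri (+1)
Sunday years: 1973, 1979, 1984, 1990, 2001, 2007 — 6 in total.

6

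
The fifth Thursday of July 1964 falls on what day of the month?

July 1, 1964 is a Wednesday, so the first Thursday is the 2nd.
The fifth Thursday is 2 + 28 = 30.

30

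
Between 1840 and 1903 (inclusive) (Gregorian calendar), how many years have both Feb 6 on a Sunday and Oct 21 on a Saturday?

2

Check each year's weekday for Feb 6 and Oct 21:
  1840: Thu/Wed  1841: Sat/Thu  1842: Sun/Fri  1843: Mon/Sat  1844: Tue/Mon  1845: Thu/Tue  1846: Fri/Wed  1847: Sat/Thu  1848: Sun/Sat ✓  1849: Tue/Sun  1850: Wed/Mon  1851: Thu/Tue  1852: Fri/Thu  1853: Sun/Fri  …(36 more)…  1890: Thu/Tue  1891: Fri/Wed  1892: Sat/Fri  1893: Mon/Sat  1894: Tue/Sun  1895: Wed/Mon  1896: Thu/Wed  1897: Sat/Thu  1898: Sun/Fri  1899: Mon/Sat  1900: Tue/Sun  1901: Wed/Mon  1902: Thu/Tue  1903: Fri/Wed
Both conditions hold in: 1848, 1876 — 2.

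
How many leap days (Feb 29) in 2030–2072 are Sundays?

Leap years in 2030–2072: 11 of them.
Feb 29 weekday advances by 5 (mod 7) from one leap year to the next four years later (or differs when a century non-leap intervenes).
Leap-day weekdays: 2032:Sun✓ 2036:Fri 2040:Wed 2044:Mon 2048:Sat 2052:Thu 2056:Tue 2060:Sun✓ 2064:Fri 2068:Wed 2072:Mon
Sunday: 2032, 2060 → 2.

2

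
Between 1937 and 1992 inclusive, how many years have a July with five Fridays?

24

July has 31 days; it has five Fridays when Friday falls among the first (month-length − 28) days — i.e. when July 1 is one of Friday/Thursday/Wednesday.
July 1 by year: 1937:Thu✓ 1938:Fri✓ 1939:Sat 1940:Mon 1941:Tue 1942:Wed✓ 1943:Thu✓ 1944:Sat 1945:Sun 1946:Mon 1947:Tue 1948:Thu✓ 1949:Fri✓ 1950:Sat 1951:Sun …(26 more)… 1978:Sat 1979:Sun 1980:Tue 1981:Wed✓ 1982:Thu✓ 1983:Fri✓ 1984:Sun 1985:Mon 1986:Tue 1987:Wed✓ 1988:Fri✓ 1989:Sat 1990:Sun 1991:Mon 1992:Wed✓
Years with five Fridays: 1937, 1938, 1942, 1943, 1948, 1949, 1953, 1954, 1955, 1959, 1960, 1964, 1965, 1966, 1970, 1971, 1976, 1977, 1981, 1982, 1983, 1987, 1988, 1992 → 24.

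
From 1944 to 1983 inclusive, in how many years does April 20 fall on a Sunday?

Track April 20's weekday year by year (advancing +1, or +2 across a Feb 29):
  1944: Thu  1945: Fri (+1)  1946: Sat (+1)  1947: Sun (+1) ✓  1948: Tue (+2)
  1949: Wed (+1)  1950: Thu (+1)  1951: Fri (+1)  1952: Sun (+2) ✓  1953: Mon (+1)
  1954: Tue (+1)  1955: Wed (+1)  1956: Fri (+2)  1957: Sat (+1)  … (12 more years) …
  1970: Mon (+1)  1971: Tue (+1)  1972: Thu (+2)  1973: Fri (+1)  1974: Sat (+1)
  1975: Sun (+1) ✓  1976: Tue (+2)  1977: Wed (+1)  1978: Thu (+1)  1979: Fri (+1)
  1980: Sun (+2) ✓  1981: Mon (+1)  1982: Tue (+1)  1983: Wed (+1)
Sunday years: 1947, 1952, 1958, 1969, 1975, 1980 — 6 in total.

6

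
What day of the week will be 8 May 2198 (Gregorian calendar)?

January 1, 2198 is a Monday.
May 8 is day 128 of the year, i.e. 127 days after Jan 1.
127 mod 7 = 1, so advance 1 weekday from Monday: Tuesday.

Tuesday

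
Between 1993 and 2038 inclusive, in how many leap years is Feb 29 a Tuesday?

2

Leap years in 1993–2038: 11 of them.
Feb 29 weekday advances by 5 (mod 7) from one leap year to the next four years later (or differs when a century non-leap intervenes).
Leap-day weekdays: 1996:Thu 2000:Tue✓ 2004:Sun 2008:Fri 2012:Wed 2016:Mon 2020:Sat 2024:Thu 2028:Tue✓ 2032:Sun 2036:Fri
Tuesday: 2000, 2028 → 2.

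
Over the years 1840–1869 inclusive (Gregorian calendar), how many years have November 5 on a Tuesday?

Track November 5's weekday year by year (advancing +1, or +2 across a Feb 29):
  1840: Thu  1841: Fri (+1)  1842: Sat (+1)  1843: Sun (+1)  1844: Tue (+2) ✓
  1845: Wed (+1)  1846: Thu (+1)  1847: Fri (+1)  1848: Sun (+2)  1849: Mon (+1)
  1850: Tue (+1) ✓  1851: Wed (+1)  1852: Fri (+2)  1853: Sat (+1)  1854: Sun (+1)
  1855: Mon (+1)  1856: Wed (+2)  1857: Thu (+1)  1858: Fri (+1)  1859: Sat (+1)
  1860: Mon (+2)  1861: Tue (+1) ✓  1862: Wed (+1)  1863: Thu (+1)  1864: Sat (+2)
  1865: Sun (+1)  1866: Mon (+1)  1867: Tue (+1) ✓  1868: Thu (+2)  1869: Fri (+1)
Tuesday years: 1844, 1850, 1861, 1867 — 4 in total.

4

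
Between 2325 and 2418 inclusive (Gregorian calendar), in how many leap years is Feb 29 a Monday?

Leap years in 2325–2418: 23 of them.
Feb 29 weekday advances by 5 (mod 7) from one leap year to the next four years later (or differs when a century non-leap intervenes).
Leap-day weekdays: 2328:Wed 2332:Mon✓ 2336:Sat 2340:Thu 2344:Tue 2348:Sun 2352:Fri 2356:Wed 2360:Mon✓ 2364:Sat 2368:Thu 2372:Tue 2376:Sun 2380:Fri 2384:Wed 2388:Mon✓ 2392:Sat 2396:Thu 2400:Tue 2404:Sun 2408:Fri 2412:Wed 2416:Mon✓
Monday: 2332, 2360, 2388, 2416 → 4.

4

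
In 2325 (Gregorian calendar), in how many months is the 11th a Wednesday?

Check the 11th of each month of 2325: Jan 11: Sun, Feb 11: Wed, Mar 11: Wed, Apr 11: Sat, May 11: Mon, Jun 11: Thu, Jul 11: Sat, Aug 11: Tue, Sep 11: Fri, Oct 11: Sun, Nov 11: Wed, Dec 11: Fri.
Wednesday occurs in February, March, November — 3 months.

3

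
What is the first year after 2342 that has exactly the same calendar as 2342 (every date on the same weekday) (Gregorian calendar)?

2353

Two years share a calendar iff Jan 1 falls on the same weekday and both are leap or both are common. 2342: Jan 1 is Thursday, common year.
2343: Jan 1 Friday, common
2344: Jan 1 Saturday, leap
2345: Jan 1 Monday, common
2346: Jan 1 Tuesday, common
2347: Jan 1 Wednesday, common
2348: Jan 1 Thursday, leap
2349: Jan 1 Saturday, common
2350: Jan 1 Sunday, common
2351: Jan 1 Monday, common
2352: Jan 1 Tuesday, leap
2353: Jan 1 Thursday, common
2353 matches on both conditions.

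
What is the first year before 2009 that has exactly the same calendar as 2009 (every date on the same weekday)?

Two years share a calendar iff Jan 1 falls on the same weekday and both are leap or both are common. 2009: Jan 1 is Thursday, common year.
2008: Jan 1 Tuesday, leap
2007: Jan 1 Monday, common
2006: Jan 1 Sunday, common
2005: Jan 1 Saturday, common
2004: Jan 1 Thursday, leap
2003: Jan 1 Wednesday, common
2002: Jan 1 Tuesday, common
2001: Jan 1 Monday, common
2000: Jan 1 Saturday, leap
1999: Jan 1 Friday, common
1998: Jan 1 Thursday, common
1998 matches on both conditions.

1998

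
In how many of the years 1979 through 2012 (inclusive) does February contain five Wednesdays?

February has 28 days (29 in leap years); it has five Wednesdays when Wednesday falls among the first (month-length − 28) days — i.e. when February 1 is Wednesday in a leap year (never in a common year).
February 1 by year: 1979:Thu 1980:Fri 1981:Sun 1982:Mon 1983:Tue 1984:Wed✓ 1985:Fri 1986:Sat 1987:Sun 1988:Mon 1989:Wed 1990:Thu 1991:Fri 1992:Sat 1993:Mon …(4 more)… 1998:Sun 1999:Mon 2000:Tue 2001:Thu 2002:Fri 2003:Sat 2004:Sun 2005:Tue 2006:Wed 2007:Thu 2008:Fri 2009:Sun 2010:Mon 2011:Tue 2012:Wed✓
Years with five Wednesdays: 1984, 2012 → 2.

2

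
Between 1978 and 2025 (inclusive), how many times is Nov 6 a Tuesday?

7

Track Nov 6's weekday year by year (advancing +1, or +2 across a Feb 29):
  1978: Mon  1979: Tue (+1) ✓  1980: Thu (+2)  1981: Fri (+1)  1982: Sat (+1)
  1983: Sun (+1)  1984: Tue (+2) ✓  1985: Wed (+1)  1986: Thu (+1)  1987: Fri (+1)
  1988: Sun (+2)  1989: Mon (+1)  1990: Tue (+1) ✓  1991: Wed (+1)  … (20 more years) …
  2012: Tue (+2) ✓  2013: Wed (+1)  2014: Thu (+1)  2015: Fri (+1)  2016: Sun (+2)
  2017: Mon (+1)  2018: Tue (+1) ✓  2019: Wed (+1)  2020: Fri (+2)  2021: Sat (+1)
  2022: Sun (+1)  2023: Mon (+1)  2024: Wed (+2)  2025: Thu (+1)
Tuesday years: 1979, 1984, 1990, 2001, 2007, 2012, 2018 — 7 in total.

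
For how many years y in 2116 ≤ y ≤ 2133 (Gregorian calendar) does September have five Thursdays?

5

September has 30 days; it has five Thursdays when Thursday falls among the first (month-length − 28) days — i.e. when September 1 is one of Thursday/Wednesday.
September 1 by year: 2116:Tue 2117:Wed✓ 2118:Thu✓ 2119:Fri 2120:Sun 2121:Mon 2122:Tue 2123:Wed✓ 2124:Fri 2125:Sat 2126:Sun 2127:Mon 2128:Wed✓ 2129:Thu✓ 2130:Fri 2131:Sat 2132:Mon 2133:Tue
Years with five Thursdays: 2117, 2118, 2123, 2128, 2129 → 5.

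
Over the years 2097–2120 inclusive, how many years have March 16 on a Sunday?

Track March 16's weekday year by year (advancing +1, or +2 across a Feb 29):
  2097: Sat  2098: Sun (+1) ✓  2099: Mon (+1)  2100: Tue (+1)  2101: Wed (+1)
  2102: Thu (+1)  2103: Fri (+1)  2104: Sun (+2) ✓  2105: Mon (+1)  2106: Tue (+1)
  2107: Wed (+1)  2108: Fri (+2)  2109: Sat (+1)  2110: Sun (+1) ✓  2111: Mon (+1)
  2112: Wed (+2)  2113: Thu (+1)  2114: Fri (+1)  2115: Sat (+1)  2116: Mon (+2)
  2117: Tue (+1)  2118: Wed (+1)  2119: Thu (+1)  2120: Sat (+2)
Sunday years: 2098, 2104, 2110 — 3 in total.

3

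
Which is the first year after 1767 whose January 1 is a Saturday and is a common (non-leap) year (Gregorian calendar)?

1774

Jan 1 advances by 2 weekdays after a leap year and by 1 after a common year.
1767: Jan 1 is Thursday.
1768: Friday (leap)
1769: Sunday
1770: Monday
1771: Tuesday
1772: Wednesday (leap)
1773: Friday
1774: Saturday
1774 begins on a Saturday and is a common year.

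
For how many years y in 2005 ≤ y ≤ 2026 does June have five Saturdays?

June has 30 days; it has five Saturdays when Saturday falls among the first (month-length − 28) days — i.e. when June 1 is one of Saturday/Friday.
June 1 by year: 2005:Wed 2006:Thu 2007:Fri✓ 2008:Sun 2009:Mon 2010:Tue 2011:Wed 2012:Fri✓ 2013:Sat✓ 2014:Sun 2015:Mon 2016:Wed 2017:Thu 2018:Fri✓ 2019:Sat✓ 2020:Mon 2021:Tue 2022:Wed 2023:Thu 2024:Sat✓ 2025:Sun 2026:Mon
Years with five Saturdays: 2007, 2012, 2013, 2018, 2019, 2024 → 6.

6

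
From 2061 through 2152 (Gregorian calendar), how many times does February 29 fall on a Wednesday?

Leap years in 2061–2152: 22 of them.
Feb 29 weekday advances by 5 (mod 7) from one leap year to the next four years later (or differs when a century non-leap intervenes).
Leap-day weekdays: 2064:Fri 2068:Wed✓ 2072:Mon 2076:Sat 2080:Thu 2084:Tue 2088:Sun 2092:Fri 2096:Wed✓ 2104:Fri 2108:Wed✓ 2112:Mon 2116:Sat 2120:Thu 2124:Tue 2128:Sun 2132:Fri 2136:Wed✓ 2140:Mon 2144:Sat 2148:Thu 2152:Tue
Wednesday: 2068, 2096, 2108, 2136 → 4.

4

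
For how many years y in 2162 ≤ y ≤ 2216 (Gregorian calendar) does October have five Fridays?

October has 31 days; it has five Fridays when Friday falls among the first (month-length − 28) days — i.e. when October 1 is one of Friday/Thursday/Wednesday.
October 1 by year: 2162:Fri✓ 2163:Sat 2164:Mon 2165:Tue 2166:Wed✓ 2167:Thu✓ 2168:Sat 2169:Sun 2170:Mon 2171:Tue 2172:Thu✓ 2173:Fri✓ 2174:Sat 2175:Sun 2176:Tue …(25 more)… 2202:Fri✓ 2203:Sat 2204:Mon 2205:Tue 2206:Wed✓ 2207:Thu✓ 2208:Sat 2209:Sun 2210:Mon 2211:Tue 2212:Thu✓ 2213:Fri✓ 2214:Sat 2215:Sun 2216:Tue
Years with five Fridays: 2162, 2166, 2167, 2172, 2173, 2177, 2178, 2179, 2183, 2184, 2188, 2189, 2190, 2194, 2195, 2200, 2201, 2202, 2206, 2207, 2212, 2213 → 22.

22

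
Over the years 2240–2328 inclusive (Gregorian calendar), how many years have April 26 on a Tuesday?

Track April 26's weekday year by year (advancing +1, or +2 across a Feb 29):
  2240: Sun  2241: Mon (+1)  2242: Tue (+1) ✓  2243: Wed (+1)  2244: Fri (+2)
  2245: Sat (+1)  2246: Sun (+1)  2247: Mon (+1)  2248: Wed (+2)  2249: Thu (+1)
  2250: Fri (+1)  2251: Sat (+1)  2252: Mon (+2)  2253: Tue (+1) ✓  … (61 more years) …
  2315: Mon (+1)  2316: Wed (+2)  2317: Thu (+1)  2318: Fri (+1)  2319: Sat (+1)
  2320: Mon (+2)  2321: Tue (+1) ✓  2322: Wed (+1)  2323: Thu (+1)  2324: Sat (+2)
  2325: Sun (+1)  2326: Mon (+1)  2327: Tue (+1) ✓  2328: Thu (+2)
Tuesday years: 2242, 2253, 2259, 2264, 2270, 2281, 2287, 2292, 2298, 2304, 2310, 2321, 2327 — 13 in total.

13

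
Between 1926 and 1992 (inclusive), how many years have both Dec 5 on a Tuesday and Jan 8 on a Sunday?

7

Check each year's weekday for Dec 5 and Jan 8:
  1926: Sun/Fri  1927: Mon/Sat  1928: Wed/Sun  1929: Thu/Tue  1930: Fri/Wed  1931: Sat/Thu  1932: Mon/Fri  1933: Tue/Sun ✓  1934: Wed/Mon  1935: Thu/Tue  1936: Sat/Wed  1937: Sun/Fri  1938: Mon/Sat  1939: Tue/Sun ✓  …(39 more)…  1979: Wed/Mon  1980: Fri/Tue  1981: Sat/Thu  1982: Sun/Fri  1983: Mon/Sat  1984: Wed/Sun  1985: Thu/Tue  1986: Fri/Wed  1987: Sat/Thu  1988: Mon/Fri  1989: Tue/Sun ✓  1990: Wed/Mon  1991: Thu/Tue  1992: Sat/Wed
Both conditions hold in: 1933, 1939, 1950, 1961, 1967, 1978, 1989 — 7.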